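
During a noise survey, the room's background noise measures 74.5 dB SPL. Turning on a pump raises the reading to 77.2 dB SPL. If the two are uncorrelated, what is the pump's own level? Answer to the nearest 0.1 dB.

Remove the background by subtracting linear intensities:
L_src = 10·log₁₀(10^(77.2/10) − 10^(74.5/10)) = 10·log₁₀(24300000) = 73.9 dB SPL.

73.9 dB SPL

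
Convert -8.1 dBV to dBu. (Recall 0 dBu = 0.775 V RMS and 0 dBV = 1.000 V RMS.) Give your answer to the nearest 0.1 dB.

-5.9 dBu

The offset between the scales is 20·log₁₀(0.775/1.000) = −2.214 dB.
So dBu = -8.1 + 2.214 = -5.9 dBu.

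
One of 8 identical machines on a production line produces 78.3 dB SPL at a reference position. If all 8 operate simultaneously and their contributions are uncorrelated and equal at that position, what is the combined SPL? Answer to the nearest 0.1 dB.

8 equal incoherent sources raise the level by 10·log₁₀(8) = 9.03 dB.
L_total = 78.3 + 9.03 = 87.3 dB SPL.

87.3 dB SPL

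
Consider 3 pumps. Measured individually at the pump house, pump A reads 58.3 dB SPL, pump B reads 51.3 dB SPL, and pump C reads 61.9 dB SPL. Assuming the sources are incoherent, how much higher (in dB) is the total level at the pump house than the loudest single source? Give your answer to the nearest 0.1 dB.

Add the sources as powers (linear), then convert back to dB:
L_total = 10·log₁₀(10^(58.3/10) + 10^(51.3/10) + 10^(61.9/10)) = 63.73 dB SPL.
Excess over the loudest (61.9 dB): 63.73 − 61.9 = 1.8 dB.

1.8 dB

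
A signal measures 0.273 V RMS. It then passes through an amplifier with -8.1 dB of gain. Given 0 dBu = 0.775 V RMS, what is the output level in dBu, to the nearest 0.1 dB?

Input level: 20·log₁₀(0.273/0.775) = -9.06 dBu.
Output: -9.06 − 8.1 = -17.2 dBu.

-17.2 dBu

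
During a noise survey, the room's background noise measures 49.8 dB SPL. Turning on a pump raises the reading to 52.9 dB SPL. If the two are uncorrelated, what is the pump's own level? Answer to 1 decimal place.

50.0 dB SPL

Subtract intensities: L_src = 10·log₁₀(10^(L_total/10) − 10^(L_bg/10)).
L_src = 10·log₁₀(10^(52.9/10) − 10^(49.8/10)) = 10·log₁₀(99490) = 50.0 dB SPL.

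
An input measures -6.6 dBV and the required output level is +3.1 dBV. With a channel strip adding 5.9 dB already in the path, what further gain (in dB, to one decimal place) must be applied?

3.8 dB

The required make-up gain is the shortfall in the dB sum.
G = +3.1 − (-6.6) − 5.9 = 3.8 dB.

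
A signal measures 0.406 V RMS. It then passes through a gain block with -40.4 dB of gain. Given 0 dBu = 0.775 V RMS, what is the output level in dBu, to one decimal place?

-46.0 dBu

Input level: 20·log₁₀(0.406/0.775) = -5.62 dBu.
Output: -5.62 − 40.4 = -46.0 dBu.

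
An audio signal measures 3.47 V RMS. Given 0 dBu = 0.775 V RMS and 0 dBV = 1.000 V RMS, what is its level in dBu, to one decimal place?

dBu = 20·log₁₀(V / 0.775 V).
20·log₁₀(3.47/0.775) = +13.0 dBu.

+13.0 dBu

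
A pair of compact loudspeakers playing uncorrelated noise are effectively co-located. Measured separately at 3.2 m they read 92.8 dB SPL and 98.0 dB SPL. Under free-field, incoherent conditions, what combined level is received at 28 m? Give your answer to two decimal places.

Combined at 3.2 m: 10·log₁₀(10^(92.8/10)+10^(98.0/10)) = 99.146 dB SPL.
Then apply −20·log₁₀(28/3.2) = -18.840 dB → 80.31 dB SPL.

80.31 dB SPL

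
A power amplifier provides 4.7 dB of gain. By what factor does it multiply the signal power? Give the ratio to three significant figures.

2.95

Power ratio = 10^(dB/10).
10^(4.7/10) = 10^(0.4700) = 2.95.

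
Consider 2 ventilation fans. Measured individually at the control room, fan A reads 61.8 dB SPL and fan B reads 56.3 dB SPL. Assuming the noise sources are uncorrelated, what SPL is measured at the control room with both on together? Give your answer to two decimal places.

62.88 dB SPL

Uncorrelated sources add in intensity (power), not in dB.
L_total = 10·log₁₀(10^(61.8/10) + 10^(56.3/10)) = 10·log₁₀(1940000) = 62.88 dB SPL.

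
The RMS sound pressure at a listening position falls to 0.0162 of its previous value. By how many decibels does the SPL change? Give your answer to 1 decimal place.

-35.8 dB

Sound pressure is an amplitude quantity: ΔL = 20·log₁₀(p₂/p₁).
20·log₁₀(0.0162) = -35.8 dB.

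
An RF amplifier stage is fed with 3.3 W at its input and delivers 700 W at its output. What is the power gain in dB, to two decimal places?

23.27 dB

Power ratio → dB uses the 10·log₁₀ form:
10·log₁₀(700/3.3) = 10·log₁₀(212.1) = 23.27 dB.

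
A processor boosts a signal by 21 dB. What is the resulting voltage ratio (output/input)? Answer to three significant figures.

11.2

Voltage ratio = 10^(dB/20).
10^(21/20) = 10^(1.050) = 11.2.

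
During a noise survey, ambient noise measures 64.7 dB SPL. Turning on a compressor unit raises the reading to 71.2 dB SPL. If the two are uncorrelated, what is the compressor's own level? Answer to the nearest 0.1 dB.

Remove the background by subtracting linear intensities:
L_src = 10·log₁₀(10^(71.2/10) − 10^(64.7/10)) = 10·log₁₀(10230000) = 70.1 dB SPL.

70.1 dB SPL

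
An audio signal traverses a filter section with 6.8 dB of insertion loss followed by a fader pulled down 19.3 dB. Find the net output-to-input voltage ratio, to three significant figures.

0.0495

Net gain = (−6.8) + (−19.3) = -26.1 dB.
Voltage ratio = 10^(-26.1/20) = 0.0495.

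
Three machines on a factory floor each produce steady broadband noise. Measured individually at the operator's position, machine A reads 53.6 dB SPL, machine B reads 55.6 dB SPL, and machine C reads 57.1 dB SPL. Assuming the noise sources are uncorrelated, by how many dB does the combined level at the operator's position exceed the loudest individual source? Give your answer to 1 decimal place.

3.3 dB

Add the sources as powers (linear), then convert back to dB:
L_total = 10·log₁₀(10^(53.6/10) + 10^(55.6/10) + 10^(57.1/10)) = 60.43 dB SPL.
Excess over the loudest (57.1 dB): 60.43 − 57.1 = 3.3 dB.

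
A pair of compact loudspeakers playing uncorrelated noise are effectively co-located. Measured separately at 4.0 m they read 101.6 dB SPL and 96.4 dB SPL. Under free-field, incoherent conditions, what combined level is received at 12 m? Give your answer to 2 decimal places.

93.20 dB SPL

Combined at 4.0 m: 10·log₁₀(10^(101.6/10)+10^(96.4/10)) = 102.746 dB SPL.
Then apply −20·log₁₀(12/4.0) = -9.542 dB → 93.20 dB SPL.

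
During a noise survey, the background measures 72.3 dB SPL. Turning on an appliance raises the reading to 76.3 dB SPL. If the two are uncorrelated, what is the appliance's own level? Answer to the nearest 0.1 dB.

Background correction is a power subtraction:
L_src = 10·log₁₀(10^(76.3/10) − 10^(72.3/10)) = 10·log₁₀(25680000) = 74.1 dB SPL.

74.1 dB SPL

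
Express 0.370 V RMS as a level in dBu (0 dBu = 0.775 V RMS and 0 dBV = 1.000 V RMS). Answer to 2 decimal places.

-6.42 dBu

dBu = 20·log₁₀(V / 0.775 V).
20·log₁₀(0.370/0.775) = -6.42 dBu.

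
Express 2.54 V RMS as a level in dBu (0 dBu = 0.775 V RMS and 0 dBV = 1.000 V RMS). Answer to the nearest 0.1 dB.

dBu = 20·log₁₀(V / 0.775 V).
20·log₁₀(2.54/0.775) = +10.3 dBu.

+10.3 dBu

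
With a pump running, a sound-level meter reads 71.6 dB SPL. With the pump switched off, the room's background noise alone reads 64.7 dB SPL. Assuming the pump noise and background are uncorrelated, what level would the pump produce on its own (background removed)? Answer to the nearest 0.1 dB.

Background correction is a power subtraction:
L_src = 10·log₁₀(10^(71.6/10) − 10^(64.7/10)) = 10·log₁₀(11500000) = 70.6 dB SPL.

70.6 dB SPL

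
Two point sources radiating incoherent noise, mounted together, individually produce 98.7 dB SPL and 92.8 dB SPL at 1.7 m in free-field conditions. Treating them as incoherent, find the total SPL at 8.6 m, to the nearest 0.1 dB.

Combined at 1.7 m: 10·log₁₀(10^(98.7/10)+10^(92.8/10)) = 99.69 dB SPL.
Then apply −20·log₁₀(8.6/1.7) = -14.08 dB → 85.6 dB SPL.

85.6 dB SPL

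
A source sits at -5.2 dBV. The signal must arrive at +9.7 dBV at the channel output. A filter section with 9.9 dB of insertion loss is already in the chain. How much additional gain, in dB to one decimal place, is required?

The required make-up gain is the shortfall in the dB sum.
G = +9.7 − (-5.2) + 9.9 = 24.8 dB.

24.8 dB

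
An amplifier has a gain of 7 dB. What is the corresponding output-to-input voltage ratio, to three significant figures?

2.24

Voltage ratio = 10^(dB/20).
10^(7/20) = 10^(0.3500) = 2.24.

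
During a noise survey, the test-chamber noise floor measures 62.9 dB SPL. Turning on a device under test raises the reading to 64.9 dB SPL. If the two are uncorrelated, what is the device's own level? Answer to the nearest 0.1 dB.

60.6 dB SPL

Remove the background by subtracting linear intensities:
L_src = 10·log₁₀(10^(64.9/10) − 10^(62.9/10)) = 10·log₁₀(1140000) = 60.6 dB SPL.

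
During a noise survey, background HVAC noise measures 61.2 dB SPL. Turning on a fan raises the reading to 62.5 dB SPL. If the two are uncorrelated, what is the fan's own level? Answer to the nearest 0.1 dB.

Remove the background by subtracting linear intensities:
L_src = 10·log₁₀(10^(62.5/10) − 10^(61.2/10)) = 10·log₁₀(460000) = 56.6 dB SPL.

56.6 dB SPL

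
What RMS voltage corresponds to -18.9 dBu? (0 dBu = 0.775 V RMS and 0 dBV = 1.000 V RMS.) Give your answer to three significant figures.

V = 0.775 V × 10^(-18.9/20).
= 0.775 × 0.1135 = 0.0880 V.

0.0880 V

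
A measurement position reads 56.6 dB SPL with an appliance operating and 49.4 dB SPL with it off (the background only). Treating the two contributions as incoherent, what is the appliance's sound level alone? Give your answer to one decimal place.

Background correction is a power subtraction:
L_src = 10·log₁₀(10^(56.6/10) − 10^(49.4/10)) = 10·log₁₀(370000) = 55.7 dB SPL.

55.7 dB SPL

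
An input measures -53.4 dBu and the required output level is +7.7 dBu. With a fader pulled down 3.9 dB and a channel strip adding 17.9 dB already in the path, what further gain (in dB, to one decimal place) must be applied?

47.1 dB

The required make-up gain is the shortfall in the dB sum.
G = +7.7 − (-53.4) + 3.9 − 17.9 = 47.1 dB.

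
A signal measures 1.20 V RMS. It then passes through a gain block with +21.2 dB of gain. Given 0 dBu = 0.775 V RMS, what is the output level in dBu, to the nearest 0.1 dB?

Input level: 20·log₁₀(1.20/0.775) = 3.80 dBu.
Output: 3.80 + 21.2 = +25.0 dBu.

+25.0 dBu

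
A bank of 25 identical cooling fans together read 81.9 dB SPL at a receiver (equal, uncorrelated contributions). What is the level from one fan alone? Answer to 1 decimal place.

67.9 dB SPL

25 equal incoherent sources add 10·log₁₀(25) = 13.98 dB over one source.
L_one = 81.9 − 13.98 = 67.9 dB SPL.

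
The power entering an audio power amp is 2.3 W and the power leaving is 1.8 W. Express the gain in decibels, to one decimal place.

Power is a power quantity, so gain = 10·log₁₀(P_out/P_in).
10·log₁₀(1.8/2.3) = 10·log₁₀(0.7826) = -1.1 dB.

-1.1 dB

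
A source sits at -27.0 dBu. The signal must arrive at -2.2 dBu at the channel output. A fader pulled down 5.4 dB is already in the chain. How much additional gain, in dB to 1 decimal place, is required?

30.2 dB

The required make-up gain is the shortfall in the dB sum.
G = -2.2 − (-27.0) + 5.4 = 30.2 dB.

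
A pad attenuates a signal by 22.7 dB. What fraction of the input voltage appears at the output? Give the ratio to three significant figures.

0.0733

Voltage ratio = 10^(dB/20).
10^(-22.7/20) = 10^(-1.135) = 0.0733.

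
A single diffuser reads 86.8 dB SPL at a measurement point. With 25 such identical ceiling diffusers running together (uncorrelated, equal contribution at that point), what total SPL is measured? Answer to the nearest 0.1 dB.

100.8 dB SPL

25 equal incoherent sources raise the level by 10·log₁₀(25) = 13.98 dB.
L_total = 86.8 + 13.98 = 100.8 dB SPL.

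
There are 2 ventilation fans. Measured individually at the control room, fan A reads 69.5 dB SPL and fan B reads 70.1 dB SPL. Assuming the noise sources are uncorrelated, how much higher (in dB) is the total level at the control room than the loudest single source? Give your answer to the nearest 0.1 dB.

2.7 dB

Add the sources as powers (linear), then convert back to dB:
L_total = 10·log₁₀(10^(69.5/10) + 10^(70.1/10)) = 72.82 dB SPL.
Excess over the loudest (70.1 dB): 72.82 − 70.1 = 2.7 dB.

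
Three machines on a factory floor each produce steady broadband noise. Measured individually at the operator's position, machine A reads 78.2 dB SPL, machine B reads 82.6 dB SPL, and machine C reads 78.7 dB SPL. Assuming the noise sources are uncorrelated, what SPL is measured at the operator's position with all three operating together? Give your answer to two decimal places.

Uncorrelated sources add in intensity (power), not in dB.
L_total = 10·log₁₀(10^(78.2/10) + 10^(82.6/10) + 10^(78.7/10)) = 10·log₁₀(322200000) = 85.08 dB SPL.

85.08 dB SPL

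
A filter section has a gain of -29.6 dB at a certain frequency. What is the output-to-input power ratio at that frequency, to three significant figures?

Power ratio = 10^(dB/10).
10^(-29.6/10) = 10^(-2.960) = 0.00110.

0.00110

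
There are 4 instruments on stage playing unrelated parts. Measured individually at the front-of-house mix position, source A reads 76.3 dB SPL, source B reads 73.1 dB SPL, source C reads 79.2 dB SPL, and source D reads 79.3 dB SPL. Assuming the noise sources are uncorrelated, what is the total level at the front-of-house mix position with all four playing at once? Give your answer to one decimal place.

83.6 dB SPL

Add the sources as powers (linear), then convert back to dB:
L_total = 10·log₁₀(10^(76.3/10) + 10^(73.1/10) + 10^(79.2/10) + 10^(79.3/10)) = 10·log₁₀(231400000) = 83.6 dB SPL.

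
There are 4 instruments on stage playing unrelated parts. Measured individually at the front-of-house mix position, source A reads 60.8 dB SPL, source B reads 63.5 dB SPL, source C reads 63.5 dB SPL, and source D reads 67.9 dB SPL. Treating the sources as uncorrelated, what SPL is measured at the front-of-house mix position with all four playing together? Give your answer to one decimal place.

Uncorrelated sources add in intensity (power), not in dB.
L_total = 10·log₁₀(10^(60.8/10) + 10^(63.5/10) + 10^(63.5/10) + 10^(67.9/10)) = 10·log₁₀(11850000) = 70.7 dB SPL.

70.7 dB SPL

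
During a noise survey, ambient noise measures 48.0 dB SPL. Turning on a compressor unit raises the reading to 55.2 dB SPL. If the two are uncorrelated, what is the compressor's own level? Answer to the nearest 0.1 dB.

54.3 dB SPL

Remove the background by subtracting linear intensities:
L_src = 10·log₁₀(10^(55.2/10) − 10^(48.0/10)) = 10·log₁₀(268000) = 54.3 dB SPL.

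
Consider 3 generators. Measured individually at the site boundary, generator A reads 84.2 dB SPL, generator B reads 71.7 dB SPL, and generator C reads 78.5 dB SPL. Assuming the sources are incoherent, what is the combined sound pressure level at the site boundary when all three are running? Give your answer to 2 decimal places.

85.42 dB SPL

Incoherent sources sum as intensities:
L_total = 10·log₁₀(10^(84.2/10) + 10^(71.7/10) + 10^(78.5/10)) = 10·log₁₀(348600000) = 85.42 dB SPL.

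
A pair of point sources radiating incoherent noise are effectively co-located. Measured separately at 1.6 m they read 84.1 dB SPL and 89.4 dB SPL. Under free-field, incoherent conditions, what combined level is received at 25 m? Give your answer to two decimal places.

66.65 dB SPL

Combined at 1.6 m: 10·log₁₀(10^(84.1/10)+10^(89.4/10)) = 90.523 dB SPL.
Then apply −20·log₁₀(25/1.6) = -23.876 dB → 66.65 dB SPL.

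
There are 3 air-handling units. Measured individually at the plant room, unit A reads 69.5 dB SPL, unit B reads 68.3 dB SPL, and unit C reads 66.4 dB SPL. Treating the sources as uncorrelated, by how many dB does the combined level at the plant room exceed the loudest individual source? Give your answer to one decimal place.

3.5 dB

Incoherent sources sum as intensities:
L_total = 10·log₁₀(10^(69.5/10) + 10^(68.3/10) + 10^(66.4/10)) = 73.02 dB SPL.
Excess over the loudest (69.5 dB): 73.02 − 69.5 = 3.5 dB.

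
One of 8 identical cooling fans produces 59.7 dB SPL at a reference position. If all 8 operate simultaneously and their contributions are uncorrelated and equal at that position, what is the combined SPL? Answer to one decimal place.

68.7 dB SPL

8 equal incoherent sources raise the level by 10·log₁₀(8) = 9.03 dB.
L_total = 59.7 + 9.03 = 68.7 dB SPL.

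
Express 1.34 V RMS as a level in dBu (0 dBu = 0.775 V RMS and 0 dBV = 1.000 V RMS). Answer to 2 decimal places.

dBu = 20·log₁₀(V / 0.775 V).
20·log₁₀(1.34/0.775) = +4.76 dBu.

+4.76 dBu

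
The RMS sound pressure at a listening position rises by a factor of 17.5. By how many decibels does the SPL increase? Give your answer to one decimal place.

SPL change from a pressure ratio uses the 20·log₁₀ form:
20·log₁₀(17.5) = 24.9 dB.

24.9 dB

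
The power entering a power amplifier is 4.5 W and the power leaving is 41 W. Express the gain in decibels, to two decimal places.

9.60 dB

Power ratio → dB uses the 10·log₁₀ form:
10·log₁₀(41/4.5) = 10·log₁₀(9.111) = 9.60 dB.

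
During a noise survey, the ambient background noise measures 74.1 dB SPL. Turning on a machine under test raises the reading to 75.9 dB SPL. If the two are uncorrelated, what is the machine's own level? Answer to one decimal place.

71.2 dB SPL

Background correction is a power subtraction:
L_src = 10·log₁₀(10^(75.9/10) − 10^(74.1/10)) = 10·log₁₀(13200000) = 71.2 dB SPL.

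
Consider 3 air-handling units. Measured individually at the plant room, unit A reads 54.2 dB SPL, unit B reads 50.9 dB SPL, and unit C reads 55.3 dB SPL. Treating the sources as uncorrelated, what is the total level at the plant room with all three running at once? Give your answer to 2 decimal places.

Uncorrelated sources add in intensity (power), not in dB.
L_total = 10·log₁₀(10^(54.2/10) + 10^(50.9/10) + 10^(55.3/10)) = 10·log₁₀(724900) = 58.60 dB SPL.

58.60 dB SPL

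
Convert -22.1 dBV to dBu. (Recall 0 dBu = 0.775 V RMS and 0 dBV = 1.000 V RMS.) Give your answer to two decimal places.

The offset between the scales is 20·log₁₀(0.775/1.000) = −2.214 dB.
So dBu = -22.1 + 2.214 = -19.89 dBu.

-19.89 dBu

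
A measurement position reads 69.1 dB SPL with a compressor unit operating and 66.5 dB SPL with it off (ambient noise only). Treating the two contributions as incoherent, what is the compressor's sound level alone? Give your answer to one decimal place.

Background correction is a power subtraction:
L_src = 10·log₁₀(10^(69.1/10) − 10^(66.5/10)) = 10·log₁₀(3661000) = 65.6 dB SPL.

65.6 dB SPL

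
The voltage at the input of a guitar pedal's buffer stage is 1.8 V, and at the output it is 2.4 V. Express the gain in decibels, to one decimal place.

For a voltage ratio, dB = 20·log₁₀(V₂/V₁).
20·log₁₀(2.4/1.8) = 20·log₁₀(1.333) = 2.5 dB.

2.5 dB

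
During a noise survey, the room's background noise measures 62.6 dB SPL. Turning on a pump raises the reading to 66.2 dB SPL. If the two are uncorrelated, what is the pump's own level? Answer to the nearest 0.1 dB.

Remove the background by subtracting linear intensities:
L_src = 10·log₁₀(10^(66.2/10) − 10^(62.6/10)) = 10·log₁₀(2349000) = 63.7 dB SPL.

63.7 dB SPL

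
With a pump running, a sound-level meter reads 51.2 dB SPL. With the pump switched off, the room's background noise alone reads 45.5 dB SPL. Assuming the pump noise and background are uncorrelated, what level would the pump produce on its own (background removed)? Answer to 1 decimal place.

49.8 dB SPL

Subtract intensities: L_src = 10·log₁₀(10^(L_total/10) − 10^(L_bg/10)).
L_src = 10·log₁₀(10^(51.2/10) − 10^(45.5/10)) = 10·log₁₀(96340) = 49.8 dB SPL.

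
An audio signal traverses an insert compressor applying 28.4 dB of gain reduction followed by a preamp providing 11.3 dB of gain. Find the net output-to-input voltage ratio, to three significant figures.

0.140

Net gain = (−28.4) + 11.3 = -17.1 dB.
Voltage ratio = 10^(-17.1/20) = 0.140.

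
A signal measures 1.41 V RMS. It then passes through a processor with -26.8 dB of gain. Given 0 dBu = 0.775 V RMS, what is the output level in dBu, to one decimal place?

Input level: 20·log₁₀(1.41/0.775) = 5.20 dBu.
Output: 5.20 − 26.8 = -21.6 dBu.

-21.6 dBu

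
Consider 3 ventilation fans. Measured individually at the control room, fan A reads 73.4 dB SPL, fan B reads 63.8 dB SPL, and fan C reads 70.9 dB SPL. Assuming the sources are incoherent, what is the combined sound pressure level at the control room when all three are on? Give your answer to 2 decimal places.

75.63 dB SPL

Uncorrelated sources add in intensity (power), not in dB.
L_total = 10·log₁₀(10^(73.4/10) + 10^(63.8/10) + 10^(70.9/10)) = 10·log₁₀(36580000) = 75.63 dB SPL.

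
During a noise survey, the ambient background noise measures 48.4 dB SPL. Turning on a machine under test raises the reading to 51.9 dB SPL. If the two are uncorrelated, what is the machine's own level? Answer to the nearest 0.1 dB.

49.3 dB SPL

Background correction is a power subtraction:
L_src = 10·log₁₀(10^(51.9/10) − 10^(48.4/10)) = 10·log₁₀(85700) = 49.3 dB SPL.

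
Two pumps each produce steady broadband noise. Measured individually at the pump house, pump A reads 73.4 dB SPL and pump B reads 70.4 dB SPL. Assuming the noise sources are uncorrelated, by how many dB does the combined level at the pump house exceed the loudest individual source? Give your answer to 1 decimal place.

Uncorrelated sources add in intensity (power), not in dB.
L_total = 10·log₁₀(10^(73.4/10) + 10^(70.4/10)) = 75.16 dB SPL.
Excess over the loudest (73.4 dB): 75.16 − 73.4 = 1.8 dB.

1.8 dB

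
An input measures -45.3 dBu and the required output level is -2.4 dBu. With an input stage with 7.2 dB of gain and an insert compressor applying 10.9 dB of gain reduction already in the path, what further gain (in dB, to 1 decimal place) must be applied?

The required make-up gain is the shortfall in the dB sum.
G = -2.4 − (-45.3) − 7.2 + 10.9 = 46.6 dB.

46.6 dB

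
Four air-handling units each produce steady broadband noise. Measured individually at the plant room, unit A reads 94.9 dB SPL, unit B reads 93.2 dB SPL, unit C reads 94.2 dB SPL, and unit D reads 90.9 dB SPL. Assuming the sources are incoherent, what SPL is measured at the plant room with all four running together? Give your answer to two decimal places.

Uncorrelated sources add in intensity (power), not in dB.
L_total = 10·log₁₀(10^(94.9/10) + 10^(93.2/10) + 10^(94.2/10) + 10^(90.9/10)) = 10·log₁₀(9040000000) = 99.56 dB SPL.

99.56 dB SPL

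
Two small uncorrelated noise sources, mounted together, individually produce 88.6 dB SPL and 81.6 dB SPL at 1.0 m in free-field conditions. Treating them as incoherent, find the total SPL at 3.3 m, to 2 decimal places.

Combined at 1.0 m: 10·log₁₀(10^(88.6/10)+10^(81.6/10)) = 89.390 dB SPL.
Then apply −20·log₁₀(3.3/1.0) = -10.370 dB → 79.02 dB SPL.

79.02 dB SPL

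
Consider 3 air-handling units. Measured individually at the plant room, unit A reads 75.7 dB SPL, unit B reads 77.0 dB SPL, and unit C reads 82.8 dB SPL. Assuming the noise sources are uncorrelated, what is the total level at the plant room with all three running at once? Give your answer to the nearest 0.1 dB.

84.4 dB SPL

Uncorrelated sources add in intensity (power), not in dB.
L_total = 10·log₁₀(10^(75.7/10) + 10^(77.0/10) + 10^(82.8/10)) = 10·log₁₀(277800000) = 84.4 dB SPL.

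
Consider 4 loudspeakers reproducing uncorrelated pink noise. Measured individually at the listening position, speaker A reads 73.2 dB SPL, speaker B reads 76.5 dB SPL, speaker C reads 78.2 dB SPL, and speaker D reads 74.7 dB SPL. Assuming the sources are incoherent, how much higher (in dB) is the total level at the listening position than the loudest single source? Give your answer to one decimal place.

3.9 dB

Uncorrelated sources add in intensity (power), not in dB.
L_total = 10·log₁₀(10^(73.2/10) + 10^(76.5/10) + 10^(78.2/10) + 10^(74.7/10)) = 82.07 dB SPL.
Excess over the loudest (78.2 dB): 82.07 − 78.2 = 3.9 dB.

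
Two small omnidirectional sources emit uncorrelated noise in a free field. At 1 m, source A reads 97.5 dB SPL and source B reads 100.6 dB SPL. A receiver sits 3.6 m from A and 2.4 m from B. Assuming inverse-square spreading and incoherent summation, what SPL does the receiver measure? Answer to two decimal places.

93.85 dB SPL

At the listener: L_A = 97.5 − 20·log₁₀(3.6) = 86.374 dB; L_B = 100.6 − 20·log₁₀(2.4) = 92.996 dB.
Combined: 10·log₁₀(10^(86.374/10)+10^(92.996/10)) = 93.85 dB SPL.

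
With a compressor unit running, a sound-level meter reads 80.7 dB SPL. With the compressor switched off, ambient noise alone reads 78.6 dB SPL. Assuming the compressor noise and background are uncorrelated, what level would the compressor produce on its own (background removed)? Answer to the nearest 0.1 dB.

Remove the background by subtracting linear intensities:
L_src = 10·log₁₀(10^(80.7/10) − 10^(78.6/10)) = 10·log₁₀(45050000) = 76.5 dB SPL.

76.5 dB SPL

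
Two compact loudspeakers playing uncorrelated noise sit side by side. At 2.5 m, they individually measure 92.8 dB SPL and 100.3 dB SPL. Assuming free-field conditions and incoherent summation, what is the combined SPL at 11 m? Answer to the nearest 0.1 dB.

Combined at 2.5 m: 10·log₁₀(10^(92.8/10)+10^(100.3/10)) = 101.01 dB SPL.
Then apply −20·log₁₀(11/2.5) = -12.87 dB → 88.1 dB SPL.

88.1 dB SPL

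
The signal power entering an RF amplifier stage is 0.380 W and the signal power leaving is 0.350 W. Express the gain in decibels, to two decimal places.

For a power ratio, dB = 10·log₁₀(P₂/P₁).
10·log₁₀(0.350/0.380) = 10·log₁₀(0.9211) = -0.36 dB.

-0.36 dB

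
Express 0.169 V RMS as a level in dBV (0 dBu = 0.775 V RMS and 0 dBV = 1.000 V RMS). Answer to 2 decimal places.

-15.44 dBV

dBV = 20·log₁₀(V / 1.000 V).
20·log₁₀(0.169/1.000) = -15.44 dBV.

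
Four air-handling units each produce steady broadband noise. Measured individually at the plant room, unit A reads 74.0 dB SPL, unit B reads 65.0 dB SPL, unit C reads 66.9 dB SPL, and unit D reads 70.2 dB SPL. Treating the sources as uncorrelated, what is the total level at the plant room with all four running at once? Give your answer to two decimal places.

76.40 dB SPL

Add the sources as powers (linear), then convert back to dB:
L_total = 10·log₁₀(10^(74.0/10) + 10^(65.0/10) + 10^(66.9/10) + 10^(70.2/10)) = 10·log₁₀(43650000) = 76.40 dB SPL.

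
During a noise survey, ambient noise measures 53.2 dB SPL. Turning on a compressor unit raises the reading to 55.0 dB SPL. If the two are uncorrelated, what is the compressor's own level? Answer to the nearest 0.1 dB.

Subtract intensities: L_src = 10·log₁₀(10^(L_total/10) − 10^(L_bg/10)).
L_src = 10·log₁₀(10^(55.0/10) − 10^(53.2/10)) = 10·log₁₀(107300) = 50.3 dB SPL.

50.3 dB SPL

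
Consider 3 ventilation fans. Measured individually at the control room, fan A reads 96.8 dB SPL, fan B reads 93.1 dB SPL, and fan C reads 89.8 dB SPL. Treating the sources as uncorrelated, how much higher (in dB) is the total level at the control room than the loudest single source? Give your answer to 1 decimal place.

2.1 dB

Uncorrelated sources add in intensity (power), not in dB.
L_total = 10·log₁₀(10^(96.8/10) + 10^(93.1/10) + 10^(89.8/10)) = 98.91 dB SPL.
Excess over the loudest (96.8 dB): 98.91 − 96.8 = 2.1 dB.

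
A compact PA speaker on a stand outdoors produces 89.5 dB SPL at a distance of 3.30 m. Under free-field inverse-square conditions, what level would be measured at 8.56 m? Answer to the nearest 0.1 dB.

Inverse-square spreading gives ΔL = −20·log₁₀(d₂/d₁).
ΔL = −20·log₁₀(8.56/3.30) = -8.28 dB, so L₂ = 89.5 + (-8.28) = 81.2 dB SPL.

81.2 dB SPL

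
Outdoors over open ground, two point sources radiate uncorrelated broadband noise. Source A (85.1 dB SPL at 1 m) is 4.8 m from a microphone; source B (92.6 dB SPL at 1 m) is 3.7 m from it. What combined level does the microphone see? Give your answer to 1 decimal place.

At the listener: L_A = 85.1 − 20·log₁₀(4.8) = 71.48 dB; L_B = 92.6 − 20·log₁₀(3.7) = 81.24 dB.
Combined: 10·log₁₀(10^(71.48/10)+10^(81.24/10)) = 81.7 dB SPL.

81.7 dB SPL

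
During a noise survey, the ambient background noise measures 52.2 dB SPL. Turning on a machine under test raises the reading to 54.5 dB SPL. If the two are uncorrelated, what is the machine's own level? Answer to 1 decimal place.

Background correction is a power subtraction:
L_src = 10·log₁₀(10^(54.5/10) − 10^(52.2/10)) = 10·log₁₀(115900) = 50.6 dB SPL.

50.6 dB SPL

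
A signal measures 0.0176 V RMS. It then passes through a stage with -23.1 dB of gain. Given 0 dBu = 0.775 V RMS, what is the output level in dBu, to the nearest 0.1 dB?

-56.0 dBu

Input level: 20·log₁₀(0.0176/0.775) = -32.88 dBu.
Output: -32.88 − 23.1 = -56.0 dBu.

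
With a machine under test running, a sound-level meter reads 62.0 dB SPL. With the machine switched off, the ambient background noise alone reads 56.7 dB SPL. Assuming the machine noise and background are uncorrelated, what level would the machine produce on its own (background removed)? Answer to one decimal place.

60.5 dB SPL

Remove the background by subtracting linear intensities:
L_src = 10·log₁₀(10^(62.0/10) − 10^(56.7/10)) = 10·log₁₀(1117000) = 60.5 dB SPL.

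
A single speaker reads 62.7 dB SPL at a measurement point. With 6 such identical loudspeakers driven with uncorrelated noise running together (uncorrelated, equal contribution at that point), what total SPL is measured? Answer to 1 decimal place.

6 equal incoherent sources raise the level by 10·log₁₀(6) = 7.78 dB.
L_total = 62.7 + 7.78 = 70.5 dB SPL.

70.5 dB SPL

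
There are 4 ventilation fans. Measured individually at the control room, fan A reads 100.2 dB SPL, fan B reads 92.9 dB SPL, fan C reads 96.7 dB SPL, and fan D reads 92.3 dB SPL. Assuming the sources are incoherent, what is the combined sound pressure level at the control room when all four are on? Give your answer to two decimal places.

102.74 dB SPL

Uncorrelated sources add in intensity (power), not in dB.
L_total = 10·log₁₀(10^(100.2/10) + 10^(92.9/10) + 10^(96.7/10) + 10^(92.3/10)) = 10·log₁₀(18797000000) = 102.74 dB SPL.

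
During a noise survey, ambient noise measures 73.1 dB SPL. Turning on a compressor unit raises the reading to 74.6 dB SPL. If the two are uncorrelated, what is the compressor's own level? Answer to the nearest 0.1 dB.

Background correction is a power subtraction:
L_src = 10·log₁₀(10^(74.6/10) − 10^(73.1/10)) = 10·log₁₀(8423000) = 69.3 dB SPL.

69.3 dB SPL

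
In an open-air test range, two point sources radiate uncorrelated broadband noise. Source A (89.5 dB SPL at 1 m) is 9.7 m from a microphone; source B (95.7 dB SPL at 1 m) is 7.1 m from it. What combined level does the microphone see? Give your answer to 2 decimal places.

At the listener: L_A = 89.5 − 20·log₁₀(9.7) = 69.765 dB; L_B = 95.7 − 20·log₁₀(7.1) = 78.675 dB.
Combined: 10·log₁₀(10^(69.765/10)+10^(78.675/10)) = 79.20 dB SPL.

79.20 dB SPL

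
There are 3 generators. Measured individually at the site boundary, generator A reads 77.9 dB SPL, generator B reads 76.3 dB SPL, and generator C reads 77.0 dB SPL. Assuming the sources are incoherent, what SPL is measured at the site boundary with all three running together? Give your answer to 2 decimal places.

Incoherent sources sum as intensities:
L_total = 10·log₁₀(10^(77.9/10) + 10^(76.3/10) + 10^(77.0/10)) = 10·log₁₀(154400000) = 81.89 dB SPL.

81.89 dB SPL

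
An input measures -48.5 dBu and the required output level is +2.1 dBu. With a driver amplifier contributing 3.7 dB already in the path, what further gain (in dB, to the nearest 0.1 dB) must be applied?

The required make-up gain is the shortfall in the dB sum.
G = +2.1 − (-48.5) − 3.7 = 46.9 dB.

46.9 dB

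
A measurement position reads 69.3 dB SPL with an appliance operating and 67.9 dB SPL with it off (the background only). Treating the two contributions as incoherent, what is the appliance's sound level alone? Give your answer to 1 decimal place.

Background correction is a power subtraction:
L_src = 10·log₁₀(10^(69.3/10) − 10^(67.9/10)) = 10·log₁₀(2345000) = 63.7 dB SPL.

63.7 dB SPL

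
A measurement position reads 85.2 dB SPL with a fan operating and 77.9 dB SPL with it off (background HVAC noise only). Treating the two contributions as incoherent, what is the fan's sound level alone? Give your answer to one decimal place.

84.3 dB SPL

Remove the background by subtracting linear intensities:
L_src = 10·log₁₀(10^(85.2/10) − 10^(77.9/10)) = 10·log₁₀(269500000) = 84.3 dB SPL.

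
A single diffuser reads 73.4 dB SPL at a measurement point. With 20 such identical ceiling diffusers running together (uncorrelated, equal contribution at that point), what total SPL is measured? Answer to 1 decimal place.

20 equal incoherent sources raise the level by 10·log₁₀(20) = 13.01 dB.
L_total = 73.4 + 13.01 = 86.4 dB SPL.

86.4 dB SPL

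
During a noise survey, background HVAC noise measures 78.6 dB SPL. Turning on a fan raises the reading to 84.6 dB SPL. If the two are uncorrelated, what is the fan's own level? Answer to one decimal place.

83.3 dB SPL

Background correction is a power subtraction:
L_src = 10·log₁₀(10^(84.6/10) − 10^(78.6/10)) = 10·log₁₀(216000000) = 83.3 dB SPL.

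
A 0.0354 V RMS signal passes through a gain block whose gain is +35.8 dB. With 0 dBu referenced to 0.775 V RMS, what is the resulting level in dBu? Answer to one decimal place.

+9.0 dBu

Input level: 20·log₁₀(0.0354/0.775) = -26.81 dBu.
Output: -26.81 + 35.8 = +9.0 dBu.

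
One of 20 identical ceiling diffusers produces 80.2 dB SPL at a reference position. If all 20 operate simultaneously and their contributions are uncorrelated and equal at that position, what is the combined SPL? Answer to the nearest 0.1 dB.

20 equal incoherent sources raise the level by 10·log₁₀(20) = 13.01 dB.
L_total = 80.2 + 13.01 = 93.2 dB SPL.

93.2 dB SPL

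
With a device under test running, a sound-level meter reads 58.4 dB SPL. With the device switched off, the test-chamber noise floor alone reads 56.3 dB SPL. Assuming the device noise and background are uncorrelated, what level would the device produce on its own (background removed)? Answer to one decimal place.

54.2 dB SPL

Remove the background by subtracting linear intensities:
L_src = 10·log₁₀(10^(58.4/10) − 10^(56.3/10)) = 10·log₁₀(265300) = 54.2 dB SPL.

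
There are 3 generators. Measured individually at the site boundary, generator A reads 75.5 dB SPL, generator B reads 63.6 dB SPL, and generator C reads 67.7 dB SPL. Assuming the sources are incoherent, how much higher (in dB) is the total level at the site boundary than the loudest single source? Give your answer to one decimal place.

0.9 dB

Add the sources as powers (linear), then convert back to dB:
L_total = 10·log₁₀(10^(75.5/10) + 10^(63.6/10) + 10^(67.7/10)) = 76.40 dB SPL.
Excess over the loudest (75.5 dB): 76.40 − 75.5 = 0.9 dB.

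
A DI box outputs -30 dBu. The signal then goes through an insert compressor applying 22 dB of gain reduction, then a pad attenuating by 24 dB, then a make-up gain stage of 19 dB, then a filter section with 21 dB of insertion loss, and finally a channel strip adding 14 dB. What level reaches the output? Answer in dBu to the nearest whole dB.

-64 dBu

In dB, series stages simply add:
-30 − 22 − 24 + 19 − 21 + 14 = -64 dBu.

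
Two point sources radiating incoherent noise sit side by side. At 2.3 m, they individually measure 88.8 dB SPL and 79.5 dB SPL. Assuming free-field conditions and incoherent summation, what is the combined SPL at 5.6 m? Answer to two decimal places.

Combined at 2.3 m: 10·log₁₀(10^(88.8/10)+10^(79.5/10)) = 89.282 dB SPL.
Then apply −20·log₁₀(5.6/2.3) = -7.729 dB → 81.55 dB SPL.

81.55 dB SPL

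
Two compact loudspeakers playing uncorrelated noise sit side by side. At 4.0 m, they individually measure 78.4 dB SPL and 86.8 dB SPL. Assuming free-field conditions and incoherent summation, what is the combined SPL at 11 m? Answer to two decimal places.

Combined at 4.0 m: 10·log₁₀(10^(78.4/10)+10^(86.8/10)) = 87.386 dB SPL.
Then apply −20·log₁₀(11/4.0) = -8.787 dB → 78.60 dB SPL.

78.60 dB SPL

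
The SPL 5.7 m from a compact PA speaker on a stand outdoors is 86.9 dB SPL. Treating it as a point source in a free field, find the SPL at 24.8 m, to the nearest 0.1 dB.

74.1 dB SPL

Free-field point source: level drops by 20·log₁₀ of the distance ratio.
ΔL = −20·log₁₀(24.8/5.7) = -12.77 dB, so L₂ = 86.9 + (-12.77) = 74.1 dB SPL.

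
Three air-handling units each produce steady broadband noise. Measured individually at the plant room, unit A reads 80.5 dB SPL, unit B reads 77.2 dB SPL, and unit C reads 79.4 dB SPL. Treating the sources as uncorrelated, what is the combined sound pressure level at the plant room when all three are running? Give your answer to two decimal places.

Incoherent sources sum as intensities:
L_total = 10·log₁₀(10^(80.5/10) + 10^(77.2/10) + 10^(79.4/10)) = 10·log₁₀(251800000) = 84.01 dB SPL.

84.01 dB SPL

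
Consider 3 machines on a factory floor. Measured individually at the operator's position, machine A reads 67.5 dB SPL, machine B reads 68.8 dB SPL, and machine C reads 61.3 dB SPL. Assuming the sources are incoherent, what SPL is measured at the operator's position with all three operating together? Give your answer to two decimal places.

Incoherent sources sum as intensities:
L_total = 10·log₁₀(10^(67.5/10) + 10^(68.8/10) + 10^(61.3/10)) = 10·log₁₀(14560000) = 71.63 dB SPL.

71.63 dB SPL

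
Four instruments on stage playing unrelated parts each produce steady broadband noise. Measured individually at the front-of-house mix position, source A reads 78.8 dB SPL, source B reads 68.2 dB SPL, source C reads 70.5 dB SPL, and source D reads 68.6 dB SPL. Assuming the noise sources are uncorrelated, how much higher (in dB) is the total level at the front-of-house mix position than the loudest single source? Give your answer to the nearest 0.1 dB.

Uncorrelated sources add in intensity (power), not in dB.
L_total = 10·log₁₀(10^(78.8/10) + 10^(68.2/10) + 10^(70.5/10) + 10^(68.6/10)) = 80.04 dB SPL.
Excess over the loudest (78.8 dB): 80.04 − 78.8 = 1.2 dB.

1.2 dB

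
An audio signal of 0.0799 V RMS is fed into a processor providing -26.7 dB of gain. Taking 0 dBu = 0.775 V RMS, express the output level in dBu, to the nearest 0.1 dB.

-46.4 dBu

Input level: 20·log₁₀(0.0799/0.775) = -19.74 dBu.
Output: -19.74 − 26.7 = -46.4 dBu.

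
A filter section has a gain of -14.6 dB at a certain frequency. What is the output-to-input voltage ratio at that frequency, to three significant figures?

Voltage ratio = 10^(dB/20).
10^(-14.6/20) = 10^(-0.7300) = 0.186.

0.186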